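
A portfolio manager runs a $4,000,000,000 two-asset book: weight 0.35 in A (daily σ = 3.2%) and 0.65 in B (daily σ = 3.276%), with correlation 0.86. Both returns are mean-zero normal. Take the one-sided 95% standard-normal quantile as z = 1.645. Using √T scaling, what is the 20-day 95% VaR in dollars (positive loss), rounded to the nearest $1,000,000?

$925,000,000

σ_p = √(0.35²·3.2² + 0.65²·3.276² + 2·0.86·0.35·0.65·3.2·3.276) = 3.145%.
σ_{20d} = 3.145% × √20 = 14.065%.
VaR = 1.645 × 14.065% = 23.137%; on $4,000,000,000 that is $925,480,000.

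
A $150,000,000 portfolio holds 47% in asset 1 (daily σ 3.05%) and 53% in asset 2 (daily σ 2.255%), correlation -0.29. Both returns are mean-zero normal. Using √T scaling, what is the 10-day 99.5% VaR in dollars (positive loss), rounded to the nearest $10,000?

σ_p = √(0.47²·3.05² + 0.53²·2.255² + 2·-0.29·0.47·0.53·3.05·2.255) = 1.578%.
σ_{10d} = 1.578% × √10 = 4.990%.
z(99.5%) = 2.576.
VaR = 2.576 × 4.990% = 12.854%; on $150,000,000 that is $19,281,000.

$19,280,000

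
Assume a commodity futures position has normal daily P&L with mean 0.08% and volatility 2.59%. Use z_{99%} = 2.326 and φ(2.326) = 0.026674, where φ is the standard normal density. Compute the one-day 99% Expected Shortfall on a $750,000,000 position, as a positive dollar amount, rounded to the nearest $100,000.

Tail multiplier: φ(z)/(1−α) = 0.026674 / 0.01 = 2.667.
ES = −(0.08%) + 2.59% × 2.667 = 6.828%.
On $750,000,000: 0.06828 × $750,000,000 = $51,210,000.

$51,200,000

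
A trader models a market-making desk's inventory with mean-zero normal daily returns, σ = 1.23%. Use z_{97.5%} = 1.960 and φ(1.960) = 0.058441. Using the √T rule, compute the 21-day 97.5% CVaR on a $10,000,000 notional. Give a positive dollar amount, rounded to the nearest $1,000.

σ_{21d} = 1.23% × √21 = 5.637%.
ES multiplier = φ(z)/(1−α) = 0.058441/0.025 = 2.338.
ES = 5.637% × 2.338 = 13.179%; on $10,000,000: $1,317,900.

$1,318,000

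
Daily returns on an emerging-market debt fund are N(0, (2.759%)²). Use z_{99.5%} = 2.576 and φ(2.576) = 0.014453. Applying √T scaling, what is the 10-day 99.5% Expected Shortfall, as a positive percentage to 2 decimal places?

σ_{10d} = 2.759% × √10 = 8.725%.
ES multiplier = φ(z)/(1−α) = 0.014453/0.005 = 2.891.
ES = 8.725% × 2.891 = 25.224%.

25.22%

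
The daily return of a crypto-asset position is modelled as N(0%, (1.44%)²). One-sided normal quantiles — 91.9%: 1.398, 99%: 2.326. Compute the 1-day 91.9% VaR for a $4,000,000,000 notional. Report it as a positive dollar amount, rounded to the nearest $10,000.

VaR = z·σ = 1.398 × 1.44% = 2.013%.
On $4,000,000,000: 0.02013 × $4,000,000,000 = $80,520,000.

$80,520,000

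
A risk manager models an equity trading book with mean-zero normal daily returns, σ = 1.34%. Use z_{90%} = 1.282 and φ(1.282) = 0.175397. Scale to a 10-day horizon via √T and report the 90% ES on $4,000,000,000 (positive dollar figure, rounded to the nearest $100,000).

σ_{10d} = 1.34% × √10 = 4.237%.
ES multiplier = φ(z)/(1−α) = 0.175397/0.1 = 1.754.
ES = 4.237% × 1.754 = 7.432%; on $4,000,000,000: $297,280,000.

$297,300,000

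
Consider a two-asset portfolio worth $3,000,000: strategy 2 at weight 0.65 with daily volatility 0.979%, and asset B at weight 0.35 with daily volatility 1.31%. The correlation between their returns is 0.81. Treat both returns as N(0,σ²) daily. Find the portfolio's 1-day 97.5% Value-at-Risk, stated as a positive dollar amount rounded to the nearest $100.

σ_p² = 0.65²·0.979² + 0.35²·1.31² + 2·0.81·0.65·0.35·0.979·1.31 = 1.0878 (%²).
σ_p = √1.0878 = 1.043%.
At 97.5%, z = 1.960.
VaR = 1.960 × 1.043% = 2.044%; on $3,000,000 that is $61,320.

$61,300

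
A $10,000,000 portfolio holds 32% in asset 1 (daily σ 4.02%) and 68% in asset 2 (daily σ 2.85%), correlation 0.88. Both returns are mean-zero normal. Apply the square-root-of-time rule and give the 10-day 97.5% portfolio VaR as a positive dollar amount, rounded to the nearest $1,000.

$1,940,000

σ_p = √(0.32²·4.02² + 0.68²·2.85² + 2·0.88·0.32·0.68·4.02·2.85) = 3.130%.
σ_{10d} = 3.130% × √10 = 9.898%.
z(97.5%) = 1.960.
VaR = 1.960 × 9.898% = 19.400%; on $10,000,000 that is $1,940,000.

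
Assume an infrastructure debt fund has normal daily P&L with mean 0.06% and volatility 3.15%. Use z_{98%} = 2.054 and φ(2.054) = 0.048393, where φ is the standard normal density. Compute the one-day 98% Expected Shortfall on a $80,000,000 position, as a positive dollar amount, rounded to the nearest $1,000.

$6,050,000

Tail multiplier: φ(z)/(1−α) = 0.048393 / 0.02 = 2.420.
ES = −(0.06%) + 3.15% × 2.420 = 7.563%.
On $80,000,000: 0.07563 × $80,000,000 = $6,050,400.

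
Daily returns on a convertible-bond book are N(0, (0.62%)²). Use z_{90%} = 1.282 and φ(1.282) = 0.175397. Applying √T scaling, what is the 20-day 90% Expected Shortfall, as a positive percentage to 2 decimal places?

4.86%

σ_{20d} = 0.62% × √20 = 2.773%.
ES multiplier = φ(z)/(1−α) = 0.175397/0.1 = 1.754.
ES = 2.773% × 1.754 = 4.864%.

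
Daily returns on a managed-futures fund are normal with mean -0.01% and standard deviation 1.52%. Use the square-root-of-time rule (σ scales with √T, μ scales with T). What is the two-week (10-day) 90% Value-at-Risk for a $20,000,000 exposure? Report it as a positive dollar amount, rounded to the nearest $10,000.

At 90%, z = 1.282.
σ_{10d} = 1.52% × √10 = 4.807%; μ_{10d} = 10 × -0.01% = -0.100%.
VaR = −(-0.100%) + 1.282 × 4.807% = 6.263%.
On $20,000,000: 0.06263 × $20,000,000 = $1,252,600.

$1,250,000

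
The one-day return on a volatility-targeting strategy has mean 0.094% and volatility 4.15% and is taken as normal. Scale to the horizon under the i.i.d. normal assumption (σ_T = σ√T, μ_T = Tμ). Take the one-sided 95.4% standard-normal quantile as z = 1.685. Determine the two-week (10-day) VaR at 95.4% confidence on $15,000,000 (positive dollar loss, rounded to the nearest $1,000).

σ_{10d} = 4.15% × √10 = 13.123%; μ_{10d} = 10 × 0.094% = 0.940%.
VaR = −(0.940%) + 1.685 × 13.123% = 21.172%.
On $15,000,000: 0.21172 × $15,000,000 = $3,175,800.

$3,176,000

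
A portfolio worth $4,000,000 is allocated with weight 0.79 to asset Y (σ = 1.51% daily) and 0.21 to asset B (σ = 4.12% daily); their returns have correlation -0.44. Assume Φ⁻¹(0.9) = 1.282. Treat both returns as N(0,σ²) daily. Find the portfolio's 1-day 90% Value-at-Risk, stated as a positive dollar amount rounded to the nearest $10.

$57,640

σ_p² = 0.79²·1.51² + 0.21²·4.12² + 2·-0.44·0.79·0.21·1.51·4.12 = 1.2633 (%²).
σ_p = √1.2633 = 1.124%.
VaR = 1.282 × 1.124% = 1.441%; on $4,000,000 that is $57,640.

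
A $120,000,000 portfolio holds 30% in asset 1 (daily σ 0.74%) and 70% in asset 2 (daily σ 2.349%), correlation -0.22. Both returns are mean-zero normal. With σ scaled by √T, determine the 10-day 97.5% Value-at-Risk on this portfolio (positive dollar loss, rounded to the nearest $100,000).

$12,000,000

σ_p = √(0.3²·0.74² + 0.7²·2.349² + 2·-0.22·0.3·0.7·0.74·2.349) = 1.610%.
σ_{10d} = 1.610% × √10 = 5.091%.
z(97.5%) = 1.960.
VaR = 1.960 × 5.091% = 9.978%; on $120,000,000 that is $11,973,600.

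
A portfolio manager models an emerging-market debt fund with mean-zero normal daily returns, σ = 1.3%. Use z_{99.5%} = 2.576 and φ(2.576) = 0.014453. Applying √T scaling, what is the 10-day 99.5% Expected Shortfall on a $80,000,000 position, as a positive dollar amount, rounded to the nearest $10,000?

$9,510,000

σ_{10d} = 1.3% × √10 = 4.111%.
ES multiplier = φ(z)/(1−α) = 0.014453/0.005 = 2.891.
ES = 4.111% × 2.891 = 11.885%; on $80,000,000: $9,508,000.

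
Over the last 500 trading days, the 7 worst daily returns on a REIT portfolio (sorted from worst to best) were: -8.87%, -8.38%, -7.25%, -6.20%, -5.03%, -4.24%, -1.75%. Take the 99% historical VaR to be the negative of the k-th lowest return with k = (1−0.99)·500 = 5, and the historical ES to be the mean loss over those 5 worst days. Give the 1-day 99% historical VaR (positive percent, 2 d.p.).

k = 5; the 5th lowest return is -5.03%, so VaR = 5.03%.

5.03%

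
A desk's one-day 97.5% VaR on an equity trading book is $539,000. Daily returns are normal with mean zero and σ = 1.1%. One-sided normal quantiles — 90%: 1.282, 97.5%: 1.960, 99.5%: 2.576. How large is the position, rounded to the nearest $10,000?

$25,000,000

VaR as a fraction of value: z·σ = 1.960 × 1.1% = 2.156%.
Position = $539,000 / 0.02156 = $25,000,000.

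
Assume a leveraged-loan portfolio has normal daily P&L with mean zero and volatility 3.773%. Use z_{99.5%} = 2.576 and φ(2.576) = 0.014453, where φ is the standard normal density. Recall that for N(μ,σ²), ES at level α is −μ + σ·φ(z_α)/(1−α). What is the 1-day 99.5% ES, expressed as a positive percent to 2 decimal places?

10.91%

Tail multiplier: φ(z)/(1−α) = 0.014453 / 0.005 = 2.891.
ES = 3.773% × 2.891 = 10.908%.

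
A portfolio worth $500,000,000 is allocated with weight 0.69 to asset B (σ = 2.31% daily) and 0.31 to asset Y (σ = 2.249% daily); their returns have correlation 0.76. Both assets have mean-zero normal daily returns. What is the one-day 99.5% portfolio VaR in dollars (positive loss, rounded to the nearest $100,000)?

$28,000,000

σ_p² = 0.69²·2.31² + 0.31²·2.249² + 2·0.76·0.69·0.31·2.31·2.249 = 4.7157 (%²).
σ_p = √4.7157 = 2.172%.
At 99.5%, z = 2.576.
VaR = 2.576 × 2.172% = 5.595%; on $500,000,000 that is $27,975,000.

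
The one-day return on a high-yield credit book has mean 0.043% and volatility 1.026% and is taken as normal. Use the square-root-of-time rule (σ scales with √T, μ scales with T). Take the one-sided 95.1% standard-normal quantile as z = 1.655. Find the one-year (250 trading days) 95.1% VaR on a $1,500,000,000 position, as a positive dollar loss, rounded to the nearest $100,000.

σ_{250d} = 1.026% × √250 = 16.222%; μ_{250d} = 250 × 0.043% = 10.750%.
VaR = −(10.750%) + 1.655 × 16.222% = 16.097%.
On $1,500,000,000: 0.16097 × $1,500,000,000 = $241,455,000.

$241,500,000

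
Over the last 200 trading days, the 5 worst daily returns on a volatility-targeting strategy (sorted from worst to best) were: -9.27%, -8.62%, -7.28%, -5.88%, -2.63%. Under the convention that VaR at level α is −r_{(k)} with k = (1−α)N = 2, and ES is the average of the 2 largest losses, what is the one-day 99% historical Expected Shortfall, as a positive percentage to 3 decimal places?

The 2 worst returns sum to -17.89%.
ES = −(-17.89%) / 2 = 8.945%.

8.945%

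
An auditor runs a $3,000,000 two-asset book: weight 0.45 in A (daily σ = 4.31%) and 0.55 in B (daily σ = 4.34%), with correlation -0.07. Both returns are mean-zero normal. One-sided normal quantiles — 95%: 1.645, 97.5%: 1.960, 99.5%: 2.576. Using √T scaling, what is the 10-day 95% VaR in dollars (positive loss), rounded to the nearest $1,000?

$463,000

σ_p = √(0.45²·4.31² + 0.55²·4.34² + 2·-0.07·0.45·0.55·4.31·4.34) = 2.968%.
σ_{10d} = 2.968% × √10 = 9.386%.
VaR = 1.645 × 9.386% = 15.440%; on $3,000,000 that is $463,200.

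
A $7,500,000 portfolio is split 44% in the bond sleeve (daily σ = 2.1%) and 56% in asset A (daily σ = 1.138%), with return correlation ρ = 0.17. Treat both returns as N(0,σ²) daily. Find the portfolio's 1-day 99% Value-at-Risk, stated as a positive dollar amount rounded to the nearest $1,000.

$211,000

σ_p² = 0.44²·2.1² + 0.56²·1.138² + 2·0.17·0.44·0.56·2.1·1.138 = 1.4601 (%²).
σ_p = √1.4601 = 1.208%.
At 99%, z = 2.326.
VaR = 2.326 × 1.208% = 2.810%; on $7,500,000 that is $210,750.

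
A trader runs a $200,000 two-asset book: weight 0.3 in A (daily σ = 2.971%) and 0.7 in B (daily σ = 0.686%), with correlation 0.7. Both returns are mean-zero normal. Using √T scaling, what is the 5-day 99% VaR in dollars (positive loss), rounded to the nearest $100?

σ_p = √(0.3²·2.971² + 0.7²·0.686² + 2·0.7·0.3·0.7·2.971·0.686) = 1.274%.
σ_{5d} = 1.274% × √5 = 2.849%.
z(99%) = 2.326.
VaR = 2.326 × 2.849% = 6.627%; on $200,000 that is $13,254.

$13,300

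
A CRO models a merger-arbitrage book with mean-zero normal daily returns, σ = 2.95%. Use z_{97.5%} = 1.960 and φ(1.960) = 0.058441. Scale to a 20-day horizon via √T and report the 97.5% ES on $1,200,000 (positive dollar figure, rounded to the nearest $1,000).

σ_{20d} = 2.95% × √20 = 13.193%.
ES multiplier = φ(z)/(1−α) = 0.058441/0.025 = 2.338.
ES = 13.193% × 2.338 = 30.845%; on $1,200,000: $370,140.

$370,000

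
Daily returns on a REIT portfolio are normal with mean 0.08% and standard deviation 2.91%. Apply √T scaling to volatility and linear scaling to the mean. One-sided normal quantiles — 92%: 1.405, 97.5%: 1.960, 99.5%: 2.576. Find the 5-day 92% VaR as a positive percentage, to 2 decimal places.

σ_{5d} = 2.91% × √5 = 6.507%; μ_{5d} = 5 × 0.08% = 0.400%.
VaR = −(0.400%) + 1.405 × 6.507% = 8.742%.

8.74%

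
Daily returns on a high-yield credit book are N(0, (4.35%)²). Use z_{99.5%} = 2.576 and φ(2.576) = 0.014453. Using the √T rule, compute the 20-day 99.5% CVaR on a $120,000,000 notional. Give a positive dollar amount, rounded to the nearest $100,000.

$67,500,000

σ_{20d} = 4.35% × √20 = 19.454%.
ES multiplier = φ(z)/(1−α) = 0.014453/0.005 = 2.891.
ES = 19.454% × 2.891 = 56.242%; on $120,000,000: $67,490,400.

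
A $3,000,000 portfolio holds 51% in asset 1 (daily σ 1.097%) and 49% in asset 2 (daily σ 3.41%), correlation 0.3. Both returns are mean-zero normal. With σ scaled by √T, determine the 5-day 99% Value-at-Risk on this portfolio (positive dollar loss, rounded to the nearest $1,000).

σ_p = √(0.51²·1.097² + 0.49²·3.41² + 2·0.3·0.51·0.49·1.097·3.41) = 1.915%.
σ_{5d} = 1.915% × √5 = 4.282%.
z(99%) = 2.326.
VaR = 2.326 × 4.282% = 9.960%; on $3,000,000 that is $298,800.

$299,000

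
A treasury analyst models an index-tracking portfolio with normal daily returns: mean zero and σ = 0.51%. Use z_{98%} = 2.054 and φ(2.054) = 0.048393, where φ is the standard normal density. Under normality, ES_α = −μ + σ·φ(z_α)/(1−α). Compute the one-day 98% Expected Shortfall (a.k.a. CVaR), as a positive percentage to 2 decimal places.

Tail multiplier: φ(z)/(1−α) = 0.048393 / 0.02 = 2.420.
ES = 0.51% × 2.420 = 1.234%.

1.23%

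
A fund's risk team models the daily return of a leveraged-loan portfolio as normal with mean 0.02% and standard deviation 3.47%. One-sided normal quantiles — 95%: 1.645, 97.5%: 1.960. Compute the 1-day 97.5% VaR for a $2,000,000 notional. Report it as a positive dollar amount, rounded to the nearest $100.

$135,600

VaR = −μ + z·σ = −(0.02%) + 1.960 × 3.47% = 6.781%.
On $2,000,000: 0.06781 × $2,000,000 = $135,620.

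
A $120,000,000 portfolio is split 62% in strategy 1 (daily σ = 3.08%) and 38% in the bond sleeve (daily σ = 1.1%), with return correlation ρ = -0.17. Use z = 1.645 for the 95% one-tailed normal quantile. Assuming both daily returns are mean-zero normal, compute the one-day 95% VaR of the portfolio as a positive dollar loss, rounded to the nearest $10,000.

σ_p² = 0.62²·3.08² + 0.38²·1.1² + 2·-0.17·0.62·0.38·3.08·1.1 = 3.5499 (%²).
σ_p = √3.5499 = 1.884%.
VaR = 1.645 × 1.884% = 3.099%; on $120,000,000 that is $3,718,800.

$3,720,000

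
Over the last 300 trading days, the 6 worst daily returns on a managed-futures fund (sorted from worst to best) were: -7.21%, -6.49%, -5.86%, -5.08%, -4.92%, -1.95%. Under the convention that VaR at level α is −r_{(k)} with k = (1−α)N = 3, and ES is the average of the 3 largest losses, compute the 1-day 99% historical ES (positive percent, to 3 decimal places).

6.520%

The 3 worst returns sum to -19.56%.
ES = −(-19.56%) / 3 = 6.52% ≈ 6.520%.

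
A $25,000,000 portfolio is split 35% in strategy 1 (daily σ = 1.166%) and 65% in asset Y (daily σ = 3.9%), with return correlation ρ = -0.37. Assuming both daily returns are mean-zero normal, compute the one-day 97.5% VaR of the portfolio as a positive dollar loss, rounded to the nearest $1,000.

$1,183,000

σ_p² = 0.35²·1.166² + 0.65²·3.9² + 2·-0.37·0.35·0.65·1.166·3.9 = 5.8272 (%²).
σ_p = √5.8272 = 2.414%.
At 97.5%, z = 1.960.
VaR = 1.960 × 2.414% = 4.731%; on $25,000,000 that is $1,182,750.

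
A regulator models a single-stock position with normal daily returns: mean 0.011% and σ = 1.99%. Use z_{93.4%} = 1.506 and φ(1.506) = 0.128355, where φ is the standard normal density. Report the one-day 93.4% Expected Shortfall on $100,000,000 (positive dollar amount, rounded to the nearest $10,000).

$3,860,000

Tail multiplier: φ(z)/(1−α) = 0.128355 / 0.066 = 1.945.
ES = −(0.011%) + 1.99% × 1.945 = 3.860%.
On $100,000,000: 0.03860 × $100,000,000 = $3,860,000.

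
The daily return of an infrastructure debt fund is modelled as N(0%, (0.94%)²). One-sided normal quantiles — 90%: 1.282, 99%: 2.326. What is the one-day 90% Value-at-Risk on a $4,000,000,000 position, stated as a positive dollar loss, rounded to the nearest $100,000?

VaR = z·σ = 1.282 × 0.94% = 1.205%.
On $4,000,000,000: 0.01205 × $4,000,000,000 = $48,200,000.

$48,200,000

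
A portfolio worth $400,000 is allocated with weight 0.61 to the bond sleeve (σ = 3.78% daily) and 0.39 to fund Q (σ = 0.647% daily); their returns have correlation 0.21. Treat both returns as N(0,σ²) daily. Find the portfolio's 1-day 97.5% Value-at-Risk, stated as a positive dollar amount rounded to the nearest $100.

$18,600

σ_p² = 0.61²·3.78² + 0.39²·0.647² + 2·0.21·0.61·0.39·3.78·0.647 = 5.6247 (%²).
σ_p = √5.6247 = 2.372%.
At 97.5%, z = 1.960.
VaR = 1.960 × 2.372% = 4.649%; on $400,000 that is $18,596.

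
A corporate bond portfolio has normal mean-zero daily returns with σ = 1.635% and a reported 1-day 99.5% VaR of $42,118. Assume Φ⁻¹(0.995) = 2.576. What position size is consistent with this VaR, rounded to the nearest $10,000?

VaR as a fraction of value: z·σ = 2.576 × 1.635% = 4.21176%.
Position = $42,118 / 0.0421176 = $1,000,009.

$1,000,000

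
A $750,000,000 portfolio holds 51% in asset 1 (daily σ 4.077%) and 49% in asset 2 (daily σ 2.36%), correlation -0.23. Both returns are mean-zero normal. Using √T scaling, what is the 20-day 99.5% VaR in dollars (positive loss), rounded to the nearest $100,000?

$184,400,000

σ_p = √(0.51²·4.077² + 0.49²·2.36² + 2·-0.23·0.51·0.49·4.077·2.36) = 2.134%.
σ_{20d} = 2.134% × √20 = 9.544%.
z(99.5%) = 2.576.
VaR = 2.576 × 9.544% = 24.585%; on $750,000,000 that is $184,387,500.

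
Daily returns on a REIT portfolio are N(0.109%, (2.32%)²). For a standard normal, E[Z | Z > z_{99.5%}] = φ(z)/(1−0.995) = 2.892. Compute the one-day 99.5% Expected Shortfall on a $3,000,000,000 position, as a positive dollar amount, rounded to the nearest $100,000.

$198,000,000

ES = −(0.109%) + 2.32% × 2.892 = 6.600%.
On $3,000,000,000: 0.06600 × $3,000,000,000 = $198,000,000.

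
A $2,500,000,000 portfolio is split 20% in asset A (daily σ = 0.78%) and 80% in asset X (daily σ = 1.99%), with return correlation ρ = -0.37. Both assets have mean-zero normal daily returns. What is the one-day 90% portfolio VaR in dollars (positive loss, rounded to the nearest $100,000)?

σ_p² = 0.2²·0.78² + 0.8²·1.99² + 2·-0.37·0.2·0.8·0.78·1.99 = 2.3750 (%²).
σ_p = √2.3750 = 1.541%.
At 90%, z = 1.282.
VaR = 1.282 × 1.541% = 1.976%; on $2,500,000,000 that is $49,400,000.

$49,400,000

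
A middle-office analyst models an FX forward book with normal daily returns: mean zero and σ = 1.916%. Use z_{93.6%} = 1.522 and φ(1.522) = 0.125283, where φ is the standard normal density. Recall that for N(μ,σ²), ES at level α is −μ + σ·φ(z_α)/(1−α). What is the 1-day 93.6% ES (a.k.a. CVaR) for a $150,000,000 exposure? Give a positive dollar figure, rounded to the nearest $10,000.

$5,630,000

Tail multiplier: φ(z)/(1−α) = 0.125283 / 0.064 = 1.958.
ES = 1.916% × 1.958 = 3.752%.
On $150,000,000: 0.03752 × $150,000,000 = $5,628,000.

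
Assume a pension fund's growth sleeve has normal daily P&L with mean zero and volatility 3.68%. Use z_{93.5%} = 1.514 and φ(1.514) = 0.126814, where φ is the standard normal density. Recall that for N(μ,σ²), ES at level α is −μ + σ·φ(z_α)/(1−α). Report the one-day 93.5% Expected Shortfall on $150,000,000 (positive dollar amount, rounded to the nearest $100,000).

Tail multiplier: φ(z)/(1−α) = 0.126814 / 0.065 = 1.951.
ES = 3.68% × 1.951 = 7.180%.
On $150,000,000: 0.07180 × $150,000,000 = $10,770,000.

$10,800,000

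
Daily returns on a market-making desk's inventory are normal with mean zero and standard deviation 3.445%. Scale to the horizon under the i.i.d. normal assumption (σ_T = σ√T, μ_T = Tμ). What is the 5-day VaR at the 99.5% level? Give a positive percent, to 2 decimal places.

19.84%

At 99.5%, z = 2.576.
σ_{5d} = 3.445% × √5 = 7.703%.
VaR = 2.576 × 7.703% = 19.843%.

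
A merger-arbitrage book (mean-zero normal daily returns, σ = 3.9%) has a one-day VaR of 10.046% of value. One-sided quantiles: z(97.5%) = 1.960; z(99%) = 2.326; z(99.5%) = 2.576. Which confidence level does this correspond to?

Implied z = VaR/σ = 10.046 / 3.9 = 2.576.
This matches z(99.5%) = 2.576.

99.5%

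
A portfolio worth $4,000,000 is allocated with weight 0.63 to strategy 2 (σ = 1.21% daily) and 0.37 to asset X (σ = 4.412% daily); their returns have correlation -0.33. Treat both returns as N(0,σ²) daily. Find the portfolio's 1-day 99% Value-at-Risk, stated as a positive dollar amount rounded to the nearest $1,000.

$145,000

σ_p² = 0.63²·1.21² + 0.37²·4.412² + 2·-0.33·0.63·0.37·1.21·4.412 = 2.4247 (%²).
σ_p = √2.4247 = 1.557%.
At 99%, z = 2.326.
VaR = 2.326 × 1.557% = 3.622%; on $4,000,000 that is $144,880.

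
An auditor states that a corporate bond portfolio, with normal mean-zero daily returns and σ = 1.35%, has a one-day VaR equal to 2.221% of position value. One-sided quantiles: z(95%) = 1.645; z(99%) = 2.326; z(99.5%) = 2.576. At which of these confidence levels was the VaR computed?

Implied z = VaR/σ = 2.221 / 1.35 = 1.645.
This matches z(95%) = 1.645.

95%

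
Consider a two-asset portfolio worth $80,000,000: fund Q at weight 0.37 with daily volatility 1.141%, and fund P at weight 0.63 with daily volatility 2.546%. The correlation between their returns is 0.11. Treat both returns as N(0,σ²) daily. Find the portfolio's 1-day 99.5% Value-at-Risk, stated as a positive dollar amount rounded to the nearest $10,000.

$3,510,000

σ_p² = 0.37²·1.141² + 0.63²·2.546² + 2·0.11·0.37·0.63·1.141·2.546 = 2.9000 (%²).
σ_p = √2.9000 = 1.703%.
At 99.5%, z = 2.576.
VaR = 2.576 × 1.703% = 4.387%; on $80,000,000 that is $3,509,600.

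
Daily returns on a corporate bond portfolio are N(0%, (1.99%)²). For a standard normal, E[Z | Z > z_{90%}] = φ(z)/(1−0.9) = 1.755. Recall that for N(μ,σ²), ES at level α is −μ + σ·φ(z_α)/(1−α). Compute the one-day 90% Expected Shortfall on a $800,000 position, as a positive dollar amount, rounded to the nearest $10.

ES = 1.99% × 1.755 = 3.492%.
On $800,000: 0.03492 × $800,000 = $27,936.

$27,940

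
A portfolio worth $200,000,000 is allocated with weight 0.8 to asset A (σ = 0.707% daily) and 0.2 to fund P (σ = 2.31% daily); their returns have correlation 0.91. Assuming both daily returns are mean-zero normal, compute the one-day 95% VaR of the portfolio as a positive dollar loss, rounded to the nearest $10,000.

σ_p² = 0.8²·0.707² + 0.2²·2.31² + 2·0.91·0.8·0.2·0.707·2.31 = 1.0089 (%²).
σ_p = √1.0089 = 1.004%.
At 95%, z = 1.645.
VaR = 1.645 × 1.004% = 1.652%; on $200,000,000 that is $3,304,000.

$3,300,000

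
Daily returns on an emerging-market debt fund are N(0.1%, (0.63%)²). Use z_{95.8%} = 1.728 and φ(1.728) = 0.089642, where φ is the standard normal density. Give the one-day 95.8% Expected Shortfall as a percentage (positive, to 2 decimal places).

Tail multiplier: φ(z)/(1−α) = 0.089642 / 0.042 = 2.134.
ES = −(0.1%) + 0.63% × 2.134 = 1.244%.

1.24%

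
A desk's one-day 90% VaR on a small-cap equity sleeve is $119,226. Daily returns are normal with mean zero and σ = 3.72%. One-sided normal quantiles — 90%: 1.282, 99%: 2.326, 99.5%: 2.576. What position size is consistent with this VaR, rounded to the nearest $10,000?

VaR as a fraction of value: z·σ = 1.282 × 3.72% = 4.76904%.
Position = $119,226 / 0.0476904 = $2,500,000.

$2,500,000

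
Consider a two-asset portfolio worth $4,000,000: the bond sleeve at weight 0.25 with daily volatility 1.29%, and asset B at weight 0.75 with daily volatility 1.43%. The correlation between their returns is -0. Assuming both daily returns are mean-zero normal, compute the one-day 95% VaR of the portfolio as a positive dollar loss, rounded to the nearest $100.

$73,700

σ_p² = 0.25²·1.29² + 0.75²·1.43² + 2·-0·0.25·0.75·1.29·1.43 = 1.2543 (%²).
σ_p = √1.2543 = 1.120%.
At 95%, z = 1.645.
VaR = 1.645 × 1.120% = 1.842%; on $4,000,000 that is $73,680.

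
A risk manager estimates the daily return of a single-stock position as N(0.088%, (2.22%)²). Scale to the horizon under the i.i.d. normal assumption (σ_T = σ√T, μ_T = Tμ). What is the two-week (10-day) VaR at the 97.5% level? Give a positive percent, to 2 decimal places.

At 97.5%, z = 1.960.
σ_{10d} = 2.22% × √10 = 7.020%; μ_{10d} = 10 × 0.088% = 0.880%.
VaR = −(0.880%) + 1.960 × 7.020% = 12.879%.

12.88%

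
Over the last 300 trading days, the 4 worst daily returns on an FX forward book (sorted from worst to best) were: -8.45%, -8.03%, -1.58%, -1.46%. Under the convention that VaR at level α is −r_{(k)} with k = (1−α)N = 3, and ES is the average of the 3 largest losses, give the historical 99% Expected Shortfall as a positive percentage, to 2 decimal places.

The 3 worst returns sum to -18.06%.
ES = −(-18.06%) / 3 = 6.02%.

6.02%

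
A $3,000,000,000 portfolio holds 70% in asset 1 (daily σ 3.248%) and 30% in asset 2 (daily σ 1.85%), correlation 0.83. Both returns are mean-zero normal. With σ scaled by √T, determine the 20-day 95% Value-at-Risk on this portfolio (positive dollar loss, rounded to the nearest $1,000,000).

σ_p = √(0.7²·3.248² + 0.3²·1.85² + 2·0.83·0.7·0.3·3.248·1.85) = 2.752%.
σ_{20d} = 2.752% × √20 = 12.307%.
z(95%) = 1.645.
VaR = 1.645 × 12.307% = 20.245%; on $3,000,000,000 that is $607,350,000.

$607,000,000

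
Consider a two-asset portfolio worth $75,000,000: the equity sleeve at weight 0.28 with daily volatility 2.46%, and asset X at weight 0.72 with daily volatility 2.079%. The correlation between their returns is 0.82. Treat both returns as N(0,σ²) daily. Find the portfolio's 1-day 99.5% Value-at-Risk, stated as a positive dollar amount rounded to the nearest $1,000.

σ_p² = 0.28²·2.46² + 0.72²·2.079² + 2·0.82·0.28·0.72·2.46·2.079 = 4.4060 (%²).
σ_p = √4.4060 = 2.099%.
At 99.5%, z = 2.576.
VaR = 2.576 × 2.099% = 5.407%; on $75,000,000 that is $4,055,250.

$4,055,000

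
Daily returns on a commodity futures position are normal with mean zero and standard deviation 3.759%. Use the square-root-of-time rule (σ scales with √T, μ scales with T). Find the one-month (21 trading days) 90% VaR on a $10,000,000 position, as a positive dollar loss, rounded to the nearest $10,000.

At 90%, z = 1.282.
σ_{21d} = 3.759% × √21 = 17.226%.
VaR = 1.282 × 17.226% = 22.084%.
On $10,000,000: 0.22084 × $10,000,000 = $2,208,400.

$2,210,000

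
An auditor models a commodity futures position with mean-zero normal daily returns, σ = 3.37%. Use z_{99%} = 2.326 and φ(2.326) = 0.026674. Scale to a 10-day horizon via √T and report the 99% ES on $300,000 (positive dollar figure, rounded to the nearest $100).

σ_{10d} = 3.37% × √10 = 10.657%.
ES multiplier = φ(z)/(1−α) = 0.026674/0.01 = 2.667.
ES = 10.657% × 2.667 = 28.422%; on $300,000: $85,266.

$85,300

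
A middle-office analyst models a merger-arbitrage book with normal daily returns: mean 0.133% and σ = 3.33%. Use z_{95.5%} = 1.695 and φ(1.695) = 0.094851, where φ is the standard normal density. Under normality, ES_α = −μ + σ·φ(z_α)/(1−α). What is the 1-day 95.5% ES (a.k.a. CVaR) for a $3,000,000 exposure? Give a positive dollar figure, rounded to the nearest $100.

$206,600

Tail multiplier: φ(z)/(1−α) = 0.094851 / 0.045 = 2.108.
ES = −(0.133%) + 3.33% × 2.108 = 6.887%.
On $3,000,000: 0.06887 × $3,000,000 = $206,610.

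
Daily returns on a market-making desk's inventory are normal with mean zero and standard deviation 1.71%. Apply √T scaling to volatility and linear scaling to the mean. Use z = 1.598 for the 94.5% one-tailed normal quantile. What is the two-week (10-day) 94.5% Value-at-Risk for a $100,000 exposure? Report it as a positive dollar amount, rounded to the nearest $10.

σ_{10d} = 1.71% × √10 = 5.407%.
VaR = 1.598 × 5.407% = 8.640%.
On $100,000: 0.08640 × $100,000 = $8,640.

$8,640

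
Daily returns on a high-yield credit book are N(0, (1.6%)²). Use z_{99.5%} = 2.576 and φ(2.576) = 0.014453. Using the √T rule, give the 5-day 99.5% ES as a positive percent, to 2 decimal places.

10.34%

σ_{5d} = 1.6% × √5 = 3.578%.
ES multiplier = φ(z)/(1−α) = 0.014453/0.005 = 2.891.
ES = 3.578% × 2.891 = 10.344%.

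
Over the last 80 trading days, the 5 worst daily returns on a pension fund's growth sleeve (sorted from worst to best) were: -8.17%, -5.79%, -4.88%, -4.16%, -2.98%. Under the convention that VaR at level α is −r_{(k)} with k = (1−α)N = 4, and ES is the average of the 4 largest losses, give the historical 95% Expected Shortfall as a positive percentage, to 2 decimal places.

The 4 worst returns sum to -23.00%.
ES = −(-23.00%) / 4 = 5.75%.

5.75%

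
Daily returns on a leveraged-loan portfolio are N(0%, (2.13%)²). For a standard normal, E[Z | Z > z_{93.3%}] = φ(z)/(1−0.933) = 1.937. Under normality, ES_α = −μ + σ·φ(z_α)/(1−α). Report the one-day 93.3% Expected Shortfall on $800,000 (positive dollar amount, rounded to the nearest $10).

$33,010

ES = 2.13% × 1.937 = 4.126%.
On $800,000: 0.04126 × $800,000 = $33,008.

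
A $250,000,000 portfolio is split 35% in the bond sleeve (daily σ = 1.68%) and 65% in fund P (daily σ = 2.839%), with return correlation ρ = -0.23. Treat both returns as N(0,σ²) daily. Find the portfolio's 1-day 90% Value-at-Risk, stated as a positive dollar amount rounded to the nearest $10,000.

$5,780,000

σ_p² = 0.35²·1.68² + 0.65²·2.839² + 2·-0.23·0.35·0.65·1.68·2.839 = 3.2519 (%²).
σ_p = √3.2519 = 1.803%.
At 90%, z = 1.282.
VaR = 1.282 × 1.803% = 2.311%; on $250,000,000 that is $5,777,500.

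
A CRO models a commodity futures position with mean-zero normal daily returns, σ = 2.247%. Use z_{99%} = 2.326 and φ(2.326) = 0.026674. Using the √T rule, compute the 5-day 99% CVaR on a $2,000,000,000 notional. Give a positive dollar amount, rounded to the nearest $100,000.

σ_{5d} = 2.247% × √5 = 5.024%.
ES multiplier = φ(z)/(1−α) = 0.026674/0.01 = 2.667.
ES = 5.024% × 2.667 = 13.399%; on $2,000,000,000: $267,980,000.

$268,000,000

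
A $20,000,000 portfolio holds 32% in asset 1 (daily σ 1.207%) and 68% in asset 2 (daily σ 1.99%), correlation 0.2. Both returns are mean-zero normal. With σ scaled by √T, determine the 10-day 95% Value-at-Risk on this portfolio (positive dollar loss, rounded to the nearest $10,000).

$1,540,000

σ_p = √(0.32²·1.207² + 0.68²·1.99² + 2·0.2·0.32·0.68·1.207·1.99) = 1.480%.
σ_{10d} = 1.480% × √10 = 4.680%.
z(95%) = 1.645.
VaR = 1.645 × 4.680% = 7.699%; on $20,000,000 that is $1,539,800.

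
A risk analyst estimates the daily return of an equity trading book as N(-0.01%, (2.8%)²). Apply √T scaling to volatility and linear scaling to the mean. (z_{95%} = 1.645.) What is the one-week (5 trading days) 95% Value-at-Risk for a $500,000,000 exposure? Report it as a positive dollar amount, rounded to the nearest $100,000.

$51,700,000

σ_{5d} = 2.8% × √5 = 6.261%; μ_{5d} = 5 × -0.01% = -0.050%.
VaR = −(-0.050%) + 1.645 × 6.261% = 10.349%.
On $500,000,000: 0.10349 × $500,000,000 = $51,745,000.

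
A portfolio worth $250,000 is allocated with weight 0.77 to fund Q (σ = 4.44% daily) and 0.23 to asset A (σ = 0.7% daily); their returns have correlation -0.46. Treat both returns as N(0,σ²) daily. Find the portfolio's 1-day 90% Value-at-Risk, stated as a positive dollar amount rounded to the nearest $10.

$10,730

σ_p² = 0.77²·4.44² + 0.23²·0.7² + 2·-0.46·0.77·0.23·4.44·0.7 = 11.2077 (%²).
σ_p = √11.2077 = 3.348%.
At 90%, z = 1.282.
VaR = 1.282 × 3.348% = 4.292%; on $250,000 that is $10,730.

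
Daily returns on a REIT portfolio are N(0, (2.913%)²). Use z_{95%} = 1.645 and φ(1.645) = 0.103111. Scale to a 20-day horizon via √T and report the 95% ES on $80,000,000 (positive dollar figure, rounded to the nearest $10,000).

$21,490,000

σ_{20d} = 2.913% × √20 = 13.027%.
ES multiplier = φ(z)/(1−α) = 0.103111/0.05 = 2.062.
ES = 13.027% × 2.062 = 26.862%; on $80,000,000: $21,489,600.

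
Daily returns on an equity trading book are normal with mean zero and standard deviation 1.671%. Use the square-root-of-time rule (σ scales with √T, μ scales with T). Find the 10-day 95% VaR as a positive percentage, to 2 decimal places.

8.69%

At 95%, z = 1.645.
σ_{10d} = 1.671% × √10 = 5.284%.
VaR = 1.645 × 5.284% = 8.692%.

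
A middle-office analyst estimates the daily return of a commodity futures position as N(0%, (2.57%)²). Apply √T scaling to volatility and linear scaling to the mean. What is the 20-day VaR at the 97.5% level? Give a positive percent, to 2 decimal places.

At 97.5%, z = 1.960.
σ_{20d} = 2.57% × √20 = 11.493%.
VaR = 1.960 × 11.493% = 22.526%.

22.53%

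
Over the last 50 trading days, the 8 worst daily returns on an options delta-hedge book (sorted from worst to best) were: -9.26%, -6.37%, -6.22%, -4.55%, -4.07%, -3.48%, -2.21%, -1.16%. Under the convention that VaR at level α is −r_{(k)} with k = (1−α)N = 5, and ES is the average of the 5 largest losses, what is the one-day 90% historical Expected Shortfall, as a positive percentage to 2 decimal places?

6.09%

The 5 worst returns sum to -30.47%.
ES = −(-30.47%) / 5 = 6.094% ≈ 6.09%.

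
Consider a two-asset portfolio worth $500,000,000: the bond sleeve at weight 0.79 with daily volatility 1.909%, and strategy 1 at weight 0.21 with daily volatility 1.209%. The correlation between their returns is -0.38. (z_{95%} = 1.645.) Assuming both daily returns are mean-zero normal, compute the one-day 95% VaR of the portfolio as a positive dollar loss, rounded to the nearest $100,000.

$11,800,000

σ_p² = 0.79²·1.909² + 0.21²·1.209² + 2·-0.38·0.79·0.21·1.909·1.209 = 2.0479 (%²).
σ_p = √2.0479 = 1.431%.
VaR = 1.645 × 1.431% = 2.354%; on $500,000,000 that is $11,770,000.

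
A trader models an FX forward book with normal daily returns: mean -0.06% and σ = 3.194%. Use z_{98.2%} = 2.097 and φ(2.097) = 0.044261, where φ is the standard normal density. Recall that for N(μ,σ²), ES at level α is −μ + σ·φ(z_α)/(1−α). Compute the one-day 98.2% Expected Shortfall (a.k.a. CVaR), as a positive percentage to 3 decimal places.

7.914%

Tail multiplier: φ(z)/(1−α) = 0.044261 / 0.018 = 2.459.
ES = −(-0.06%) + 3.194% × 2.459 = 7.914%.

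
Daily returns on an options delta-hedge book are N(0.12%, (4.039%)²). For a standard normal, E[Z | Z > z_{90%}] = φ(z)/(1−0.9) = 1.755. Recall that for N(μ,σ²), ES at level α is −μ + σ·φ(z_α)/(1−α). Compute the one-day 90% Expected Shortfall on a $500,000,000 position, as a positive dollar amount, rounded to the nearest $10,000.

$34,840,000

ES = −(0.12%) + 4.039% × 1.755 = 6.968%.
On $500,000,000: 0.06968 × $500,000,000 = $34,840,000.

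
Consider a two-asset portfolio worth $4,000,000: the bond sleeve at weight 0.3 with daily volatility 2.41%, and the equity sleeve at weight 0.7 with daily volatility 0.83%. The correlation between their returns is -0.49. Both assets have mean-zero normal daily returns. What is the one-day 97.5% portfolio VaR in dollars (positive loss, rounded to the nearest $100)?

$52,500

σ_p² = 0.3²·2.41² + 0.7²·0.83² + 2·-0.49·0.3·0.7·2.41·0.83 = 0.4486 (%²).
σ_p = √0.4486 = 0.670%.
At 97.5%, z = 1.960.
VaR = 1.960 × 0.670% = 1.313%; on $4,000,000 that is $52,520.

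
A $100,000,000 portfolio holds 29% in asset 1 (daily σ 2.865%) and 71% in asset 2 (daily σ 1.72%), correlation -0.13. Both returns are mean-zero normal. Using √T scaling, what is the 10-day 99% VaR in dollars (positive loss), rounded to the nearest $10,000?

σ_p = √(0.29²·2.865² + 0.71²·1.72² + 2·-0.13·0.29·0.71·2.865·1.72) = 1.385%.
σ_{10d} = 1.385% × √10 = 4.380%.
z(99%) = 2.326.
VaR = 2.326 × 4.380% = 10.188%; on $100,000,000 that is $10,188,000.

$10,190,000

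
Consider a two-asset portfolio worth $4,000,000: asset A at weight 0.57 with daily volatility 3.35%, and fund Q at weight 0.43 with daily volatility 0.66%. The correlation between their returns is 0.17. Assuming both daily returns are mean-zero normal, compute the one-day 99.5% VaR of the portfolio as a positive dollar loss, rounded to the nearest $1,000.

σ_p² = 0.57²·3.35² + 0.43²·0.66² + 2·0.17·0.57·0.43·3.35·0.66 = 3.9110 (%²).
σ_p = √3.9110 = 1.978%.
At 99.5%, z = 2.576.
VaR = 2.576 × 1.978% = 5.095%; on $4,000,000 that is $203,800.

$204,000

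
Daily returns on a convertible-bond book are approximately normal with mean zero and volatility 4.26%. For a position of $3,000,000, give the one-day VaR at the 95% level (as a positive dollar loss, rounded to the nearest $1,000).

$210,000

At 95% one-sided, z = 1.645.
VaR = z·σ = 1.645 × 4.26% = 7.008%.
On $3,000,000: 0.07008 × $3,000,000 = $210,240.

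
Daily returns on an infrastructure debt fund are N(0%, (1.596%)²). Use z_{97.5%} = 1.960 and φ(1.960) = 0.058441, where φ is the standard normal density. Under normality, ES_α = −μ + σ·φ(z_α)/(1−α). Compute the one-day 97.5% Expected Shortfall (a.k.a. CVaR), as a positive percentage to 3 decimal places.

3.731%

Tail multiplier: φ(z)/(1−α) = 0.058441 / 0.025 = 2.338.
ES = 1.596% × 2.338 = 3.731%.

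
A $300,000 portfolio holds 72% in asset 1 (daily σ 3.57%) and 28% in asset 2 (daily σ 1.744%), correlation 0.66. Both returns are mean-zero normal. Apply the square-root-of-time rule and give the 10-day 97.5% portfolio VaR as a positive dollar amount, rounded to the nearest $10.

$54,220

σ_p = √(0.72²·3.57² + 0.28²·1.744² + 2·0.66·0.72·0.28·3.57·1.744) = 2.916%.
σ_{10d} = 2.916% × √10 = 9.221%.
z(97.5%) = 1.960.
VaR = 1.960 × 9.221% = 18.073%; on $300,000 that is $54,219.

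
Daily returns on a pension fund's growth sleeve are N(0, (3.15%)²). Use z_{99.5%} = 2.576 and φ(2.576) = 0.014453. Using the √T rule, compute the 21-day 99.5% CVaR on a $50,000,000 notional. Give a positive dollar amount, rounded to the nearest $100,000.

σ_{21d} = 3.15% × √21 = 14.435%.
ES multiplier = φ(z)/(1−α) = 0.014453/0.005 = 2.891.
ES = 14.435% × 2.891 = 41.732%; on $50,000,000: $20,866,000.

$20,900,000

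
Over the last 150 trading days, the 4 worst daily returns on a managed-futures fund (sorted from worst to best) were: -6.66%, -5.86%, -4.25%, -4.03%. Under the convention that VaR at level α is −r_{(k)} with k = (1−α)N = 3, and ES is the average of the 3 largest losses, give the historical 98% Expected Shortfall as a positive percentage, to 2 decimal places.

The 3 worst returns sum to -16.77%.
ES = −(-16.77%) / 3 = 5.59%.

5.59%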